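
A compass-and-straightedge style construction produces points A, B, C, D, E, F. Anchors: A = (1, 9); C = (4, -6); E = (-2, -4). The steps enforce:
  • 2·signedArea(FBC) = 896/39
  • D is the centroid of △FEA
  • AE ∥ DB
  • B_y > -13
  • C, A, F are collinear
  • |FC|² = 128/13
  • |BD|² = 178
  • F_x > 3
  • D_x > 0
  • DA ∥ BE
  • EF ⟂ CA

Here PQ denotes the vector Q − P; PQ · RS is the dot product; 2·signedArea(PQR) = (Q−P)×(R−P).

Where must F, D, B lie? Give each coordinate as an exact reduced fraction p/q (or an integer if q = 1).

B = (-86/39, -160/13)
D = (31/39, 9/13)
F = (44/13, -38/13)

1. F_x = 44/13  [C, A, F are collinear ∩ EF ⟂ CA]
2. F_y = -38/13  [C, A, F are collinear ∩ EF ⟂ CA]
   → F = (44/13, -38/13)
3. D_x = 31/39  [D is the centroid of △FEA]
4. D_y = 9/13  [D is the centroid of △FEA]
   → D = (31/39, 9/13)
5. B_x = -86/39  [DA ∥ BE ∩ AE ∥ DB]
6. B_y = -160/13  [DA ∥ BE ∩ AE ∥ DB]
   → B = (-86/39, -160/13)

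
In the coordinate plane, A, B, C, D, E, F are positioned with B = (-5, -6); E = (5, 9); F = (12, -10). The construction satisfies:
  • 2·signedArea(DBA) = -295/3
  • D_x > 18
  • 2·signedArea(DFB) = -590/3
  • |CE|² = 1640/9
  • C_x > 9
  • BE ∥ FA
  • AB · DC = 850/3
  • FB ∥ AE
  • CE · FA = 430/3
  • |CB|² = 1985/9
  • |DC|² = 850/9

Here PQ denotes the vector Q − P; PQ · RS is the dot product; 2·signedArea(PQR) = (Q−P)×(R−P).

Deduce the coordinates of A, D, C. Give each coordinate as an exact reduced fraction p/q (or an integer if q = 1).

1. A_x = 22  [FB ∥ AE ∩ BE ∥ FA]
2. A_y = 5  [FB ∥ AE ∩ BE ∥ FA]
   → A = (22, 5)
3. D_x = 56/3  [2·signedArea(DBA) = -295/3 ∩ 2·signedArea(DFB) = -590/3]
4. D_y = 0  [2·signedArea(DBA) = -295/3 ∩ 2·signedArea(DFB) = -590/3]
   → D = (56/3, 0)
5. C_x = 29/3  [CE · FA = 430/3 ∩ AB · DC = 850/3]
6. C_y = -11/3  [CE · FA = 430/3 ∩ AB · DC = 850/3]
   → C = (29/3, -11/3)

A = (22, 5)
C = (29/3, -11/3)
D = (56/3, 0)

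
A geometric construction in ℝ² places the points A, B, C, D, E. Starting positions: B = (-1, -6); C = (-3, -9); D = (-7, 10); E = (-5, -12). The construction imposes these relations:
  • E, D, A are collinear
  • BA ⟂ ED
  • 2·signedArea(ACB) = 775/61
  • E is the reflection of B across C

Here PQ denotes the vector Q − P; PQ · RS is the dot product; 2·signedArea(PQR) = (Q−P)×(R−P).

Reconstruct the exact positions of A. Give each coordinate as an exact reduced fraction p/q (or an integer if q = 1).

A = (-336/61, -391/61)

1. A_x = -336/61  [E, D, A are collinear ∩ BA ⟂ ED]
2. A_y = -391/61  [E, D, A are collinear ∩ BA ⟂ ED]
   → A = (-336/61, -391/61)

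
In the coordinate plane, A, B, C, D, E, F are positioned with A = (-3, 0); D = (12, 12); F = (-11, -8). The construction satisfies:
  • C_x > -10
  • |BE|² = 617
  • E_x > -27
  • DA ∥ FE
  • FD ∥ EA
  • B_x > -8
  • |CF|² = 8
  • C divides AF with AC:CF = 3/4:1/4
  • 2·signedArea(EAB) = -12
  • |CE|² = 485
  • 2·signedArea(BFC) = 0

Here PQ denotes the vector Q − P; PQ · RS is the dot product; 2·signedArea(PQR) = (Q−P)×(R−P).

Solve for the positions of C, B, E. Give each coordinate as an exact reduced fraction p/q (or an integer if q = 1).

B = (-7, -4)
C = (-9, -6)
E = (-26, -20)

1. C_x = -9  [C divides AF with AC:CF = 3/4:1/4]
2. C_y = -6  [C divides AF with AC:CF = 3/4:1/4]
   → C = (-9, -6)
3. E_x = -26  [FD ∥ EA ∩ DA ∥ FE]
4. E_y = -20  [FD ∥ EA ∩ DA ∥ FE]
   → E = (-26, -20)
5. B_x = -7  [2·signedArea(BFC) = 0 ∩ 2·signedArea(EAB) = -12]
6. B_y = -4  [2·signedArea(BFC) = 0 ∩ 2·signedArea(EAB) = -12]
   → B = (-7, -4)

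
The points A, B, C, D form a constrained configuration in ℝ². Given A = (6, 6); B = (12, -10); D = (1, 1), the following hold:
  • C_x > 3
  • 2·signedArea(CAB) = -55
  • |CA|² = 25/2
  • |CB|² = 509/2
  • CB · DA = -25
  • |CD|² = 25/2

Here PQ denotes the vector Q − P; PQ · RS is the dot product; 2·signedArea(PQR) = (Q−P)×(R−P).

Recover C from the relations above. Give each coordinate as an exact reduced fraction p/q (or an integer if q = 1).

C = (7/2, 7/2)

1. C_x = 7/2  [2·signedArea(CAB) = -55 ∩ CB · DA = -25]
2. C_y = 7/2  [2·signedArea(CAB) = -55 ∩ CB · DA = -25]
   → C = (7/2, 7/2)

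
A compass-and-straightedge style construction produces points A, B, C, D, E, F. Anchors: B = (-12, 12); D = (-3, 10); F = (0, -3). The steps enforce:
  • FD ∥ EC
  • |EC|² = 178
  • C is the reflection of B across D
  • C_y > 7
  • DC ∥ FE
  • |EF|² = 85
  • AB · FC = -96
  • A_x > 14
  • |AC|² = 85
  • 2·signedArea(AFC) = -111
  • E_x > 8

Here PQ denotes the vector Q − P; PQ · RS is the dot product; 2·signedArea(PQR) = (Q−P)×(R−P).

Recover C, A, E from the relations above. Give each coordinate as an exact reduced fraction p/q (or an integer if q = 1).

A = (15, 6)
C = (6, 8)
E = (9, -5)

1. C_x = 6  [C is the reflection of B across D]
2. C_y = 8  [C is the reflection of B across D]
   → C = (6, 8)
3. A_x = 15  [AB · FC = -96 ∩ 2·signedArea(AFC) = -111]
4. A_y = 6  [AB · FC = -96 ∩ 2·signedArea(AFC) = -111]
   → A = (15, 6)
5. E_x = 9  [FD ∥ EC ∩ DC ∥ FE]
6. E_y = -5  [FD ∥ EC ∩ DC ∥ FE]
   → E = (9, -5)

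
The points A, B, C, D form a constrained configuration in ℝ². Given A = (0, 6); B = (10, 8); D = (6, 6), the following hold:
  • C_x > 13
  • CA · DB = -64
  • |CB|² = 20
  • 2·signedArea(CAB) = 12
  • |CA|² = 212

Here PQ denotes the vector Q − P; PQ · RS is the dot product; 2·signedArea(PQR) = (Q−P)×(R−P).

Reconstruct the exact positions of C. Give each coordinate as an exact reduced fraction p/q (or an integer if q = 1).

C = (14, 10)

1. C_x = 14  [CA · DB = -64 ∩ 2·signedArea(CAB) = 12]
2. C_y = 10  [CA · DB = -64 ∩ 2·signedArea(CAB) = 12]
   → C = (14, 10)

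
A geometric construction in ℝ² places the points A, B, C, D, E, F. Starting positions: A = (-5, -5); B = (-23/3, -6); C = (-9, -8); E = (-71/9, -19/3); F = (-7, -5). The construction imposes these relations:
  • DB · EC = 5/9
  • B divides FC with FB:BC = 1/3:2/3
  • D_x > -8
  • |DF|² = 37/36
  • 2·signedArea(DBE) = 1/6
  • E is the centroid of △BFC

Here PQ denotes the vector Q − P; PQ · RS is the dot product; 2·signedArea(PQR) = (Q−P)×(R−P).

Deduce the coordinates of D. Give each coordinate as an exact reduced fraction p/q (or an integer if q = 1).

1. D_x = -43/6  [2·signedArea(DBE) = 1/6 ∩ DB · EC = 5/9]
2. D_y = -6  [2·signedArea(DBE) = 1/6 ∩ DB · EC = 5/9]
   → D = (-43/6, -6)

D = (-43/6, -6)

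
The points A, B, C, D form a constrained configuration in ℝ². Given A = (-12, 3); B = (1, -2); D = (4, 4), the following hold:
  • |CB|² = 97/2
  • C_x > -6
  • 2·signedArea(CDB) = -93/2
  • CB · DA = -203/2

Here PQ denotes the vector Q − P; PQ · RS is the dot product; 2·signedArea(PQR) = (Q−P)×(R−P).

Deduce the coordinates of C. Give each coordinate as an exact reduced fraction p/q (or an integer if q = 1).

1. C_x = -11/2  [2·signedArea(CDB) = -93/2 ∩ CB · DA = -203/2]
2. C_y = 1/2  [2·signedArea(CDB) = -93/2 ∩ CB · DA = -203/2]
   → C = (-11/2, 1/2)

C = (-11/2, 1/2)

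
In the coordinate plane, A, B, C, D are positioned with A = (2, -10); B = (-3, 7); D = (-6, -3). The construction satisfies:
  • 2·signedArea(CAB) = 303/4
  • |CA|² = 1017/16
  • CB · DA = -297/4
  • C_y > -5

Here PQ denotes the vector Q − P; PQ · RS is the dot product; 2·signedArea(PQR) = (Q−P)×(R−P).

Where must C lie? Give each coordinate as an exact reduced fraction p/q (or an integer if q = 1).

C = (-4, -19/4)

1. C_x = -4  [2·signedArea(CAB) = 303/4 ∩ CB · DA = -297/4]
2. C_y = -19/4  [2·signedArea(CAB) = 303/4 ∩ CB · DA = -297/4]
   → C = (-4, -19/4)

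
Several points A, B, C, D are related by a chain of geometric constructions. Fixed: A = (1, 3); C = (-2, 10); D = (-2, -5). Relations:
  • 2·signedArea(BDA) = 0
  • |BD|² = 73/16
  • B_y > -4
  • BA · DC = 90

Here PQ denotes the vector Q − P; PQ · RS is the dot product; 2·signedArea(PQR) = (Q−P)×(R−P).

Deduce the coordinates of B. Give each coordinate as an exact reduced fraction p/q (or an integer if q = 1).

1. B_x = -5/4  [2·signedArea(BDA) = 0 ∩ BA · DC = 90]
2. B_y = -3  [2·signedArea(BDA) = 0 ∩ BA · DC = 90]
   → B = (-5/4, -3)

B = (-5/4, -3)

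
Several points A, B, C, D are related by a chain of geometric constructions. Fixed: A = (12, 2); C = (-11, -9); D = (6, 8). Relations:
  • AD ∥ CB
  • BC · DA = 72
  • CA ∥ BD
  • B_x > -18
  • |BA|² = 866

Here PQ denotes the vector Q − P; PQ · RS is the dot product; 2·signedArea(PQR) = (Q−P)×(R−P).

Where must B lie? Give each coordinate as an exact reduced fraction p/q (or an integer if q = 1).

B = (-17, -3)

1. B_x = -17  [CA ∥ BD ∩ AD ∥ CB]
2. B_y = -3  [CA ∥ BD ∩ AD ∥ CB]
   → B = (-17, -3)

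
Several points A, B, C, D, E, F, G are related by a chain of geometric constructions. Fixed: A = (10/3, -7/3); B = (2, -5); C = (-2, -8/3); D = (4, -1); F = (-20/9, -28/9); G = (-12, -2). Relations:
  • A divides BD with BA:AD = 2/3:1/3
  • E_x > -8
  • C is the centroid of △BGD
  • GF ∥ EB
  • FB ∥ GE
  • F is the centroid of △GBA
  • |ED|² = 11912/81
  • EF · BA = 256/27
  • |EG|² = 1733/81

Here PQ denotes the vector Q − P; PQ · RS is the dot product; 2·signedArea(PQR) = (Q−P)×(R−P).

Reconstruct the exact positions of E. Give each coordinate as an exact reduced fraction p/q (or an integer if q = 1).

E = (-70/9, -35/9)

1. E_x = -70/9  [GF ∥ EB ∩ FB ∥ GE]
2. E_y = -35/9  [GF ∥ EB ∩ FB ∥ GE]
   → E = (-70/9, -35/9)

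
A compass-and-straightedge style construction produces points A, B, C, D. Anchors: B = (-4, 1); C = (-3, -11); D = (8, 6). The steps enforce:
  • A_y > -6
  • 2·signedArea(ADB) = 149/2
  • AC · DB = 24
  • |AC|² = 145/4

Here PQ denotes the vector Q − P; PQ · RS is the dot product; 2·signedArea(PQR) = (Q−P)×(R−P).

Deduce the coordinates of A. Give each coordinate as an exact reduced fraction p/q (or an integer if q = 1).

1. A_x = -7/2  [2·signedArea(ADB) = 149/2 ∩ AC · DB = 24]
2. A_y = -5  [2·signedArea(ADB) = 149/2 ∩ AC · DB = 24]
   → A = (-7/2, -5)

A = (-7/2, -5)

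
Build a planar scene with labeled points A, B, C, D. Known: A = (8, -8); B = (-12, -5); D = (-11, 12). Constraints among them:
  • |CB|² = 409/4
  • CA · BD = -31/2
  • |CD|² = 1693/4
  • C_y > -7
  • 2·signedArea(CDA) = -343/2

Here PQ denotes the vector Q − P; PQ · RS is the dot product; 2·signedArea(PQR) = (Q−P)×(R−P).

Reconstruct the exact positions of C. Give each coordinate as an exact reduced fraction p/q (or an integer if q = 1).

1. C_x = -2  [2·signedArea(CDA) = -343/2 ∩ CA · BD = -31/2]
2. C_y = -13/2  [2·signedArea(CDA) = -343/2 ∩ CA · BD = -31/2]
   → C = (-2, -13/2)

C = (-2, -13/2)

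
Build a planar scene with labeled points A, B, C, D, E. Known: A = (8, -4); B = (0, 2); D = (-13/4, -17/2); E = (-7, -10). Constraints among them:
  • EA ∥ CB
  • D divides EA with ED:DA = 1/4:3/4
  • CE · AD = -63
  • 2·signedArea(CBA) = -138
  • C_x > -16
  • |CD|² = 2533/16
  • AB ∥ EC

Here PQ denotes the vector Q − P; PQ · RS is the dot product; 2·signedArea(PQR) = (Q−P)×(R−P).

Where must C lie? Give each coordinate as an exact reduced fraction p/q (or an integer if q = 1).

C = (-15, -4)

1. C_x = -15  [EA ∥ CB ∩ AB ∥ EC]
2. C_y = -4  [EA ∥ CB ∩ AB ∥ EC]
   → C = (-15, -4)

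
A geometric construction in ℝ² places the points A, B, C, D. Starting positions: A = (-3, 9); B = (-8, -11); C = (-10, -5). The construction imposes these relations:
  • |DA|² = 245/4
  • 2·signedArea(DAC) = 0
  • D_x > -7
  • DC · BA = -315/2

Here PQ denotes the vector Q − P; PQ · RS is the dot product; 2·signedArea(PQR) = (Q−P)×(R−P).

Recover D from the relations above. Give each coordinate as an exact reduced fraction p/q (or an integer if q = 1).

1. D_x = -13/2  [2·signedArea(DAC) = 0 ∩ DC · BA = -315/2]
2. D_y = 2  [2·signedArea(DAC) = 0 ∩ DC · BA = -315/2]
   → D = (-13/2, 2)

D = (-13/2, 2)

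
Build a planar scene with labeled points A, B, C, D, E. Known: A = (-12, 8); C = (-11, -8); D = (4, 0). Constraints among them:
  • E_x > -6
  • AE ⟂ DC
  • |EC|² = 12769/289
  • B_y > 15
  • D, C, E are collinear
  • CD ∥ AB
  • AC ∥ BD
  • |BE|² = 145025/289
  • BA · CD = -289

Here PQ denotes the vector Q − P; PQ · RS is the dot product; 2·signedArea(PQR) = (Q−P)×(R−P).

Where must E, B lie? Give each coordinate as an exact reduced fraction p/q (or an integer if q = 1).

1. E_x = -1484/289  [D, C, E are collinear ∩ AE ⟂ DC]
2. E_y = -1408/289  [D, C, E are collinear ∩ AE ⟂ DC]
   → E = (-1484/289, -1408/289)
3. B_x = 3  [AC ∥ BD ∩ CD ∥ AB]
4. B_y = 16  [AC ∥ BD ∩ CD ∥ AB]
   → B = (3, 16)

B = (3, 16)
E = (-1484/289, -1408/289)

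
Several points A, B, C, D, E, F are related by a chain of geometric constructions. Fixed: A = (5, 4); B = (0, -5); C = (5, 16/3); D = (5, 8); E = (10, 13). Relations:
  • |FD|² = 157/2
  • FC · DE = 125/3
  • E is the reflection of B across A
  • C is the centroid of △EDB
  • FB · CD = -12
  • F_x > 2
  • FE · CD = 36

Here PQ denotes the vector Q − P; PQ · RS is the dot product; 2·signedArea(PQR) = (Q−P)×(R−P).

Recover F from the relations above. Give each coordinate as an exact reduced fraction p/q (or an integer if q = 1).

1. F_x = 5/2  [FC · DE = 125/3 ∩ FE · CD = 36]
2. F_y = -1/2  [FC · DE = 125/3 ∩ FE · CD = 36]
   → F = (5/2, -1/2)

F = (5/2, -1/2)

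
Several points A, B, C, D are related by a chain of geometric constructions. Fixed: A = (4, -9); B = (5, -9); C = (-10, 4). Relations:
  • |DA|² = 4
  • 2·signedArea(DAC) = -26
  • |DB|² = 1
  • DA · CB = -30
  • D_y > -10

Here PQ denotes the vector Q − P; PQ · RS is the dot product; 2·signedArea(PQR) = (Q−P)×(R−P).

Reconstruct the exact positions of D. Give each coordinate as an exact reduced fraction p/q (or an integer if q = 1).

D = (6, -9)

1. D_x = 6  [2·signedArea(DAC) = -26 ∩ DA · CB = -30]
2. D_y = -9  [2·signedArea(DAC) = -26 ∩ DA · CB = -30]
   → D = (6, -9)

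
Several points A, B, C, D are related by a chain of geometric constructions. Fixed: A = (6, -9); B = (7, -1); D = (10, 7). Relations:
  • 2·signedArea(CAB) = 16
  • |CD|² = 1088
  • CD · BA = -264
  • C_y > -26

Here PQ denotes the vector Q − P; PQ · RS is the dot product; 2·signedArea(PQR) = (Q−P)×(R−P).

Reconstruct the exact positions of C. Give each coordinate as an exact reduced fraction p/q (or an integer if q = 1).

C = (2, -25)

1. C_x = 2  [2·signedArea(CAB) = 16 ∩ CD · BA = -264]
2. C_y = -25  [2·signedArea(CAB) = 16 ∩ CD · BA = -264]
   → C = (2, -25)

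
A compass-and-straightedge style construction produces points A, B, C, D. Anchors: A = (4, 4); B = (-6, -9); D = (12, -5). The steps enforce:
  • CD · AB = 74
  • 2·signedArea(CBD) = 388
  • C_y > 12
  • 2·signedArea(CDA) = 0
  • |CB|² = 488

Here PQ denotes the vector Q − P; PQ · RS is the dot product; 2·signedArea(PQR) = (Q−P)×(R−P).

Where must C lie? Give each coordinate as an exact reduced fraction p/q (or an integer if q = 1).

C = (-4, 13)

1. C_x = -4  [2·signedArea(CDA) = 0 ∩ CD · AB = 74]
2. C_y = 13  [2·signedArea(CDA) = 0 ∩ CD · AB = 74]
   → C = (-4, 13)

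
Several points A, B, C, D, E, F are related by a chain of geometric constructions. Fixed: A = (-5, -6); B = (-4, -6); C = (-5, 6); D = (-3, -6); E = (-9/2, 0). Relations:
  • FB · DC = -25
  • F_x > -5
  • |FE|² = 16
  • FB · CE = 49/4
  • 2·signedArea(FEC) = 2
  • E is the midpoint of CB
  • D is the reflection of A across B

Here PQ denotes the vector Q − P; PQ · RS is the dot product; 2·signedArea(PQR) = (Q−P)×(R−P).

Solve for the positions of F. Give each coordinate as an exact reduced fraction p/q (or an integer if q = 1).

F = (-9/2, -4)

1. F_x = -9/2  [FB · DC = -25 ∩ FB · CE = 49/4]
2. F_y = -4  [FB · DC = -25 ∩ FB · CE = 49/4]
   → F = (-9/2, -4)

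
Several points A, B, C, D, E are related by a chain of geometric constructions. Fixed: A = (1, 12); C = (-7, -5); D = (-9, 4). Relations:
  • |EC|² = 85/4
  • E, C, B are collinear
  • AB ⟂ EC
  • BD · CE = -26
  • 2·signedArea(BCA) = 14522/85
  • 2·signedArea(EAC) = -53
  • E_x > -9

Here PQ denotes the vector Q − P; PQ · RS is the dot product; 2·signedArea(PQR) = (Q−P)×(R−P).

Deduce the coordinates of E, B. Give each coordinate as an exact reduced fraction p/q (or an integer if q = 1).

B = (-869/85, 808/85)
E = (-8, -1/2)

1. E_x = -8  [line 17·x + -8·y + 132 = 0 ∩ |EC|² = 85/4]
2. E_y = -1/2  [line 17·x + -8·y + 132 = 0 ∩ |EC|² = 85/4]
   → E = (-8, -1/2)
3. B_x = -869/85  [E, C, B are collinear ∩ AB ⟂ EC]
4. B_y = 808/85  [E, C, B are collinear ∩ AB ⟂ EC]
   → B = (-869/85, 808/85)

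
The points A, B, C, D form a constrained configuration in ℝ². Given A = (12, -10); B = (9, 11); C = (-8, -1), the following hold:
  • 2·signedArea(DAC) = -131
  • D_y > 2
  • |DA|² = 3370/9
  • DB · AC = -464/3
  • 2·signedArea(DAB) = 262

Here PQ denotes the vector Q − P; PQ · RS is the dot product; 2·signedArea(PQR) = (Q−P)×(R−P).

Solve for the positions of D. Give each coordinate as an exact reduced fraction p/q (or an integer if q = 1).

1. D_x = -7/3  [2·signedArea(DAB) = 262 ∩ DB · AC = -464/3]
2. D_y = 3  [2·signedArea(DAB) = 262 ∩ DB · AC = -464/3]
   → D = (-7/3, 3)

D = (-7/3, 3)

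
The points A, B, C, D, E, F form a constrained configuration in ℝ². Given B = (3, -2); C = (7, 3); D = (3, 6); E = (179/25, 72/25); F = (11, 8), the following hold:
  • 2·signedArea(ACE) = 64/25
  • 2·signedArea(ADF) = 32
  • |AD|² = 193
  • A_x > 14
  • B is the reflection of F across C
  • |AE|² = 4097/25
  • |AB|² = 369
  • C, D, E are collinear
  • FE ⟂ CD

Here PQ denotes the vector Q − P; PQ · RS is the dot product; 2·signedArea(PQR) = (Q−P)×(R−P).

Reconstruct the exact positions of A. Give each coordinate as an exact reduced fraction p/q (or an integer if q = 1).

A = (15, 13)

1. A_x = 15  [2·signedArea(ADF) = 32 ∩ 2·signedArea(ACE) = 64/25]
2. A_y = 13  [2·signedArea(ADF) = 32 ∩ 2·signedArea(ACE) = 64/25]
   → A = (15, 13)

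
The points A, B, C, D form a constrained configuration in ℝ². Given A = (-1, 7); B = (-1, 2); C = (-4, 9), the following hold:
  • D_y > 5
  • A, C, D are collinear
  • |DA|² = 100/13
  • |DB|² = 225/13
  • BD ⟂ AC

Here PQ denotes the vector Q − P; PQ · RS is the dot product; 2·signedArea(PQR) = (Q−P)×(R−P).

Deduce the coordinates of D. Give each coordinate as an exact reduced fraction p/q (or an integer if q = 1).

D = (17/13, 71/13)

1. D_x = 17/13  [A, C, D are collinear ∩ BD ⟂ AC]
2. D_y = 71/13  [A, C, D are collinear ∩ BD ⟂ AC]
   → D = (17/13, 71/13)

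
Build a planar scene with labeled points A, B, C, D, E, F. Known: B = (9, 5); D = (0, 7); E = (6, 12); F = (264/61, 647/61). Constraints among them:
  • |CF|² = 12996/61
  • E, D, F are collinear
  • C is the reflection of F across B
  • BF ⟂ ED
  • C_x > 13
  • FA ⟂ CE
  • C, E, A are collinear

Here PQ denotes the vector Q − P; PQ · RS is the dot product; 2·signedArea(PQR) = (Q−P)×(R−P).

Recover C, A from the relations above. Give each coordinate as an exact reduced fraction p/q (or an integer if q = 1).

A = (4997562/810385, 9502379/810385)
C = (834/61, -37/61)

1. C_x = 834/61  [C is the reflection of F across B]
2. C_y = -37/61  [C is the reflection of F across B]
   → C = (834/61, -37/61)
3. A_x = 4997562/810385  [C, E, A are collinear ∩ FA ⟂ CE]
4. A_y = 9502379/810385  [C, E, A are collinear ∩ FA ⟂ CE]
   → A = (4997562/810385, 9502379/810385)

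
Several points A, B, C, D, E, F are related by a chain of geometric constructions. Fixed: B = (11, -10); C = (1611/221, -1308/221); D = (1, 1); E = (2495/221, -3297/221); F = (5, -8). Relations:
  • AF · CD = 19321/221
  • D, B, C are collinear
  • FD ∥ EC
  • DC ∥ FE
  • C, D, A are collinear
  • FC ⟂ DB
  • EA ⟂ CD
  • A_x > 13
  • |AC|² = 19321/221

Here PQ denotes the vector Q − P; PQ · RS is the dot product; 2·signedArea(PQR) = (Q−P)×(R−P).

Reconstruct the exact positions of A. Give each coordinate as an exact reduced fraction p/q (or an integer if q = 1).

A = (3001/221, -2837/221)

1. A_x = 3001/221  [C, D, A are collinear ∩ EA ⟂ CD]
2. A_y = -2837/221  [C, D, A are collinear ∩ EA ⟂ CD]
   → A = (3001/221, -2837/221)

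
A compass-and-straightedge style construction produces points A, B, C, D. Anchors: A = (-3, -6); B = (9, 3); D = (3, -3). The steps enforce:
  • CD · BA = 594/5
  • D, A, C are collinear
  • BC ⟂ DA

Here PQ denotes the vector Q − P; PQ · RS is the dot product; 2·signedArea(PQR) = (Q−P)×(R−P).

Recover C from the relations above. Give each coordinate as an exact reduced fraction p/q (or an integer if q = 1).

1. C_x = 51/5  [D, A, C are collinear ∩ BC ⟂ DA]
2. C_y = 3/5  [D, A, C are collinear ∩ BC ⟂ DA]
   → C = (51/5, 3/5)

C = (51/5, 3/5)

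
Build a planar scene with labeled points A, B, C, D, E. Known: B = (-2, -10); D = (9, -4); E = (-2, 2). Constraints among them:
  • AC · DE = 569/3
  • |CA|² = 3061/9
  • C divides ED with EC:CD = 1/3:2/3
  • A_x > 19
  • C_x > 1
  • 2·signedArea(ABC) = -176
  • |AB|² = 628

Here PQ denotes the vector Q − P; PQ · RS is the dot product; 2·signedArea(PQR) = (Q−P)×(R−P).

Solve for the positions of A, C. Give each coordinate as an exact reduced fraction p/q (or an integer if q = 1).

1. C_x = 5/3  [C divides ED with EC:CD = 1/3:2/3]
2. C_y = 0  [C divides ED with EC:CD = 1/3:2/3]
   → C = (5/3, 0)
3. A_x = 20  [2·signedArea(ABC) = -176 ∩ AC · DE = 569/3]
4. A_y = 2  [2·signedArea(ABC) = -176 ∩ AC · DE = 569/3]
   → A = (20, 2)

A = (20, 2)
C = (5/3, 0)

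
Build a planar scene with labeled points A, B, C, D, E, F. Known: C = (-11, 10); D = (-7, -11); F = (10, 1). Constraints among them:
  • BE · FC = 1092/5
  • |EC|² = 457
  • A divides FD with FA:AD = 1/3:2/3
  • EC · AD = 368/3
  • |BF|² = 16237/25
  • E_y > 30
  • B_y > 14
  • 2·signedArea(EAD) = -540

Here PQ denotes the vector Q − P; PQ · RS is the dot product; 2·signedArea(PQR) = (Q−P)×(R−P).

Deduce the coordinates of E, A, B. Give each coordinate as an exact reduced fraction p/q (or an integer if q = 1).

A = (13/3, -3)
B = (-59/5, 71/5)
E = (-15, 31)

1. A_x = 13/3  [A divides FD with FA:AD = 1/3:2/3]
2. A_y = -3  [A divides FD with FA:AD = 1/3:2/3]
   → A = (13/3, -3)
3. E_x = -15  [2·signedArea(EAD) = -540 ∩ EC · AD = 368/3]
4. E_y = 31  [2·signedArea(EAD) = -540 ∩ EC · AD = 368/3]
   → E = (-15, 31)
5. B_x = -59/5  [line 21·x + -9·y + 1878/5 = 0 ∩ |BF|² = 16237/25]
6. B_y = 71/5  [line 21·x + -9·y + 1878/5 = 0 ∩ |BF|² = 16237/25]
   → B = (-59/5, 71/5)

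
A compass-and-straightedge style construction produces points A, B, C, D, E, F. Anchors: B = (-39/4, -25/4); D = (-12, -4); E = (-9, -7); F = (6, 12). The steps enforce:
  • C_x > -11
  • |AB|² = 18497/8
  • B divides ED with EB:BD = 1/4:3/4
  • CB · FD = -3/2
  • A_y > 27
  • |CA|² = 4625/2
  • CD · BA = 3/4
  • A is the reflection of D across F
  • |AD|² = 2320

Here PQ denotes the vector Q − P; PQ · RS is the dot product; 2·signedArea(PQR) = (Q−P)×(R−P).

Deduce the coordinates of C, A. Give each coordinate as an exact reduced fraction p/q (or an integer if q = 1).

A = (24, 28)
C = (-21/2, -11/2)

1. A_x = 24  [A is the reflection of D across F]
2. A_y = 28  [A is the reflection of D across F]
   → A = (24, 28)
3. C_x = -21/2  [CB · FD = -3/2 ∩ CD · BA = 3/4]
4. C_y = -11/2  [CB · FD = -3/2 ∩ CD · BA = 3/4]
   → C = (-21/2, -11/2)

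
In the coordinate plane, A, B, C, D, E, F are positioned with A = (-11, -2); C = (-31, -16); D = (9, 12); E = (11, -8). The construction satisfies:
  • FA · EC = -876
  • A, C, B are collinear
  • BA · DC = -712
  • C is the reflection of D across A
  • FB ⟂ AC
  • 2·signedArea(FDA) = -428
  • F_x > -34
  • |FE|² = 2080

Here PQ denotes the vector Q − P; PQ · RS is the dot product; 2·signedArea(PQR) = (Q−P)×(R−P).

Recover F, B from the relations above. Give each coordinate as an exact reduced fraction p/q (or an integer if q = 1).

1. F_x = -33  [2·signedArea(FDA) = -428 ∩ FA · EC = -876]
2. F_y = 4  [2·signedArea(FDA) = -428 ∩ FA · EC = -876]
   → F = (-33, 4)
3. B_x = -3419/149  [A, C, B are collinear ∩ FB ⟂ AC]
4. B_y = -1544/149  [A, C, B are collinear ∩ FB ⟂ AC]
   → B = (-3419/149, -1544/149)

B = (-3419/149, -1544/149)
F = (-33, 4)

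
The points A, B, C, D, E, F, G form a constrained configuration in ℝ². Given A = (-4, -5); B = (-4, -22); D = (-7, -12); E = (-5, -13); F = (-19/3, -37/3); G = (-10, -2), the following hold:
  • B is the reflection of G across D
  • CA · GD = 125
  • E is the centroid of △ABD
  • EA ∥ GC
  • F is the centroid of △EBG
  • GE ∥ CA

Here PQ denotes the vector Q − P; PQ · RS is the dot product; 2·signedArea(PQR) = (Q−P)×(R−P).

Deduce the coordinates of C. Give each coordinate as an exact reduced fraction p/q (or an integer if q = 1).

1. C_x = -9  [GE ∥ CA ∩ EA ∥ GC]
2. C_y = 6  [GE ∥ CA ∩ EA ∥ GC]
   → C = (-9, 6)

C = (-9, 6)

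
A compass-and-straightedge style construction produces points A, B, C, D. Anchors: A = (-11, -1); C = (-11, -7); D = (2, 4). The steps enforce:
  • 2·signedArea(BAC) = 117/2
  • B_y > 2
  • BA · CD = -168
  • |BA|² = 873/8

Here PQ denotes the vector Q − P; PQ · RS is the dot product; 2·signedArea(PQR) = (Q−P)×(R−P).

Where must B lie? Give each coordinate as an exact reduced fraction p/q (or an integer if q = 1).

1. B_x = -5/4  [BA · CD = -168 ∩ 2·signedArea(BAC) = 117/2]
2. B_y = 11/4  [BA · CD = -168 ∩ 2·signedArea(BAC) = 117/2]
   → B = (-5/4, 11/4)

B = (-5/4, 11/4)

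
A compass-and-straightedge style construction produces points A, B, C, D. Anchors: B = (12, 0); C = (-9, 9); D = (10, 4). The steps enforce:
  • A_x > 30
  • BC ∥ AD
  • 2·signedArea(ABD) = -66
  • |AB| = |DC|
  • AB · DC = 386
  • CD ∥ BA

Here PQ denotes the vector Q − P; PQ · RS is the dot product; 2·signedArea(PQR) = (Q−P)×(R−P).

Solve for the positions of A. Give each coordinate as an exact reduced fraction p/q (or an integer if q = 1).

A = (31, -5)

1. A_x = 31  [BC ∥ AD ∩ CD ∥ BA]
2. A_y = -5  [BC ∥ AD ∩ CD ∥ BA]
   → A = (31, -5)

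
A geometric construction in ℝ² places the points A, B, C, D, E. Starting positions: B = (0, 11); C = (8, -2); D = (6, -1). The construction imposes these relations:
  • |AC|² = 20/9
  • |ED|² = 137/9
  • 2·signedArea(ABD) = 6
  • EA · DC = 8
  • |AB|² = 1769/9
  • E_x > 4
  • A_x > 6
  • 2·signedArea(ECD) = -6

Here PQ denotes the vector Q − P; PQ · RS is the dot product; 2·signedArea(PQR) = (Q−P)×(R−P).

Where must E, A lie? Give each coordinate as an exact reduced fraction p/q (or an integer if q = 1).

A = (20/3, -4/3)
E = (14/3, 8/3)

1. A_x = 20/3  [line 12·x + 6·y + -72 = 0 ∩ |AB|² = 1769/9]
2. A_y = -4/3  [line 12·x + 6·y + -72 = 0 ∩ |AB|² = 1769/9]
   → A = (20/3, -4/3)
3. E_x = 14/3  [EA · DC = 8 ∩ 2·signedArea(ECD) = -6]
4. E_y = 8/3  [EA · DC = 8 ∩ 2·signedArea(ECD) = -6]
   → E = (14/3, 8/3)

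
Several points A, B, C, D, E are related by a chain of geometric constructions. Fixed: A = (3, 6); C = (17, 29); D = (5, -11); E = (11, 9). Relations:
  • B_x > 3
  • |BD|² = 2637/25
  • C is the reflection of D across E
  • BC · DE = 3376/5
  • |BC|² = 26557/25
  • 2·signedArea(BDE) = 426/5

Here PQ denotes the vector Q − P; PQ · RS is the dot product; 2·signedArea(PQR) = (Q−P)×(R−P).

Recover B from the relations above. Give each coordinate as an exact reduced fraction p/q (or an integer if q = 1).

B = (19/5, -4/5)

1. B_x = 19/5  [BC · DE = 3376/5 ∩ 2·signedArea(BDE) = 426/5]
2. B_y = -4/5  [BC · DE = 3376/5 ∩ 2·signedArea(BDE) = 426/5]
   → B = (19/5, -4/5)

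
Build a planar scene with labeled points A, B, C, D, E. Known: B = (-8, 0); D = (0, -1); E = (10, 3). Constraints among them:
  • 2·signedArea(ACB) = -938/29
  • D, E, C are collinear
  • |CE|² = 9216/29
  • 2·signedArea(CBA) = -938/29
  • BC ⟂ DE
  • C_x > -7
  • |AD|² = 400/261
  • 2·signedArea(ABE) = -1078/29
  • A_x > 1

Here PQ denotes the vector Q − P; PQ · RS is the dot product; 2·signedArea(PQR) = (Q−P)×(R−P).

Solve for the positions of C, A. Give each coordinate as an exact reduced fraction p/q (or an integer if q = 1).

A = (100/87, -47/87)
C = (-190/29, -105/29)

1. C_x = -190/29  [D, E, C are collinear ∩ BC ⟂ DE]
2. C_y = -105/29  [D, E, C are collinear ∩ BC ⟂ DE]
   → C = (-190/29, -105/29)
3. A_x = 100/87  [2·signedArea(ACB) = -938/29 ∩ 2·signedArea(ABE) = -1078/29]
4. A_y = -47/87  [2·signedArea(ACB) = -938/29 ∩ 2·signedArea(ABE) = -1078/29]
   → A = (100/87, -47/87)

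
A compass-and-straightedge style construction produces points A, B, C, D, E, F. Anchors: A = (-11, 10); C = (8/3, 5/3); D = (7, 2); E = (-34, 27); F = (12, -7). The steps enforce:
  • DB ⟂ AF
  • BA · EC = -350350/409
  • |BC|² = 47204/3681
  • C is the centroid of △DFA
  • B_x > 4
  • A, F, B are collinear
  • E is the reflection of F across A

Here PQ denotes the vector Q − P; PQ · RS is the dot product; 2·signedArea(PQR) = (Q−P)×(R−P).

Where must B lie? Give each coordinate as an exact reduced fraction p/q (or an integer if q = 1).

B = (1826/409, -585/409)

1. B_x = 1826/409  [A, F, B are collinear ∩ DB ⟂ AF]
2. B_y = -585/409  [A, F, B are collinear ∩ DB ⟂ AF]
   → B = (1826/409, -585/409)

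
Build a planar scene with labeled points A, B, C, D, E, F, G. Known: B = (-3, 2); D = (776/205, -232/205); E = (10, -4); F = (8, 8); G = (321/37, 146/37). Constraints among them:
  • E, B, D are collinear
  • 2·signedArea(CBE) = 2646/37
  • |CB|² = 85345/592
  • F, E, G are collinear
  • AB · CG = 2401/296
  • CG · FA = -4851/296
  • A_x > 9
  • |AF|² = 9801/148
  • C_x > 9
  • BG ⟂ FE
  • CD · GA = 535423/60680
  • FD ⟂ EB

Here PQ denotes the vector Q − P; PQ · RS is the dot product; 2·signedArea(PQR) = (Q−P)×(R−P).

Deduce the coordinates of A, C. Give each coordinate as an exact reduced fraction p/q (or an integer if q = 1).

A = (691/74, -1/37)
C = (1333/148, 145/74)

1. C_x = 1333/148  [line 6·x + 13·y + -2942/37 = 0 ∩ |CB|² = 85345/592]
2. C_y = 145/74  [line 6·x + 13·y + -2942/37 = 0 ∩ |CB|² = 85345/592]
   → C = (1333/148, 145/74)
3. A_x = 691/74  [AB · CG = 2401/296 ∩ CD · GA = 535423/60680]
4. A_y = -1/37  [AB · CG = 2401/296 ∩ CD · GA = 535423/60680]
   → A = (691/74, -1/37)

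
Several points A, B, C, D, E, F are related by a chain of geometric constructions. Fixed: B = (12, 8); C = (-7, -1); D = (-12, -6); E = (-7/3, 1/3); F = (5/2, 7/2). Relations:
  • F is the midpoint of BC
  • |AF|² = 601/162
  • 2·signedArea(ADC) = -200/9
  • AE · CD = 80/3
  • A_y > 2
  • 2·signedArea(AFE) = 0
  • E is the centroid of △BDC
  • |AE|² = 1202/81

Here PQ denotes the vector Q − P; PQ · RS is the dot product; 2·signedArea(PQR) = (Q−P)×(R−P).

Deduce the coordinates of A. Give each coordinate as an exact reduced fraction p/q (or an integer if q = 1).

A = (8/9, 22/9)

1. A_x = 8/9  [2·signedArea(AFE) = 0 ∩ 2·signedArea(ADC) = -200/9]
2. A_y = 22/9  [2·signedArea(AFE) = 0 ∩ 2·signedArea(ADC) = -200/9]
   → A = (8/9, 22/9)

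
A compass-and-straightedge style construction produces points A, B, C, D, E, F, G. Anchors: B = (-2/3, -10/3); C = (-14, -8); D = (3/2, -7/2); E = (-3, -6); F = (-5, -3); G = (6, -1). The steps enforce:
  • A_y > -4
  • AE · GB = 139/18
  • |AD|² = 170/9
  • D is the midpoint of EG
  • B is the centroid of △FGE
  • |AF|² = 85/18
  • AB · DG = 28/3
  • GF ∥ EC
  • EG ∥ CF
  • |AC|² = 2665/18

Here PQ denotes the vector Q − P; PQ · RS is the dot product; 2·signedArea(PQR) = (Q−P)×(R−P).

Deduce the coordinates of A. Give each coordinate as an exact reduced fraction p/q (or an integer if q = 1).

A = (-17/6, -19/6)

1. A_x = -17/6  [AB · DG = 28/3 ∩ AE · GB = 139/18]
2. A_y = -19/6  [AB · DG = 28/3 ∩ AE · GB = 139/18]
   → A = (-17/6, -19/6)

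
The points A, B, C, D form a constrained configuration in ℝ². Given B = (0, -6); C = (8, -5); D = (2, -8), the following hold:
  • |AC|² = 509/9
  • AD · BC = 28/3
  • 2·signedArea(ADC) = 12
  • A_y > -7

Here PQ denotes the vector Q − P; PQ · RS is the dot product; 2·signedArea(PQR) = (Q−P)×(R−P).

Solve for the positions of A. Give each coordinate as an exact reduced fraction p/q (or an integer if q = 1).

1. A_x = 2/3  [2·signedArea(ADC) = 12 ∩ AD · BC = 28/3]
2. A_y = -20/3  [2·signedArea(ADC) = 12 ∩ AD · BC = 28/3]
   → A = (2/3, -20/3)

A = (2/3, -20/3)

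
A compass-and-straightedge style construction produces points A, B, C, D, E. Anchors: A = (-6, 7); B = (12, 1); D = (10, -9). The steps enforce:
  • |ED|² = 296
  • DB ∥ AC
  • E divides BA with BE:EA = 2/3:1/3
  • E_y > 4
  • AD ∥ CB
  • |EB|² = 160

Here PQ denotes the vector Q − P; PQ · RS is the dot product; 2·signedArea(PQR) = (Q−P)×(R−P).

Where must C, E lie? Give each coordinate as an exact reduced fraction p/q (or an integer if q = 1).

1. C_x = -4  [AD ∥ CB ∩ DB ∥ AC]
2. C_y = 17  [AD ∥ CB ∩ DB ∥ AC]
   → C = (-4, 17)
3. E_x = 0  [E divides BA with BE:EA = 2/3:1/3]
4. E_y = 5  [E divides BA with BE:EA = 2/3:1/3]
   → E = (0, 5)

C = (-4, 17)
E = (0, 5)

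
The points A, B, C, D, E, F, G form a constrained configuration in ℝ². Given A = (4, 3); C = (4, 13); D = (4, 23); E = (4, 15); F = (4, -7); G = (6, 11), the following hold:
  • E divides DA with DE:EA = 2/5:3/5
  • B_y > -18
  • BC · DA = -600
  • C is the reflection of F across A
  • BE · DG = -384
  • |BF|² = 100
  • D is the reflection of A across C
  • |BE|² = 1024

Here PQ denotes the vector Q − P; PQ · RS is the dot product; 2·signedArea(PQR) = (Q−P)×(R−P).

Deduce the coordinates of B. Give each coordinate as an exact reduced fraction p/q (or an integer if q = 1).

B = (4, -17)

1. B_x = 4  [BE · DG = -384 ∩ BC · DA = -600]
2. B_y = -17  [BE · DG = -384 ∩ BC · DA = -600]
   → B = (4, -17)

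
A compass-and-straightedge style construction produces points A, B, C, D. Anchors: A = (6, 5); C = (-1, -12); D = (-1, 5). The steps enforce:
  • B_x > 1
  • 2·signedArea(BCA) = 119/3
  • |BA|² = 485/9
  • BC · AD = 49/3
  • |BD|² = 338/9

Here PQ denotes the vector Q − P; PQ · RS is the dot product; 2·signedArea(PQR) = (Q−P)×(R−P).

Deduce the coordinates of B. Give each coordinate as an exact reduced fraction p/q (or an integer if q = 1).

B = (4/3, -2/3)

1. B_x = 4/3  [2·signedArea(BCA) = 119/3 ∩ BC · AD = 49/3]
2. B_y = -2/3  [2·signedArea(BCA) = 119/3 ∩ BC · AD = 49/3]
   → B = (4/3, -2/3)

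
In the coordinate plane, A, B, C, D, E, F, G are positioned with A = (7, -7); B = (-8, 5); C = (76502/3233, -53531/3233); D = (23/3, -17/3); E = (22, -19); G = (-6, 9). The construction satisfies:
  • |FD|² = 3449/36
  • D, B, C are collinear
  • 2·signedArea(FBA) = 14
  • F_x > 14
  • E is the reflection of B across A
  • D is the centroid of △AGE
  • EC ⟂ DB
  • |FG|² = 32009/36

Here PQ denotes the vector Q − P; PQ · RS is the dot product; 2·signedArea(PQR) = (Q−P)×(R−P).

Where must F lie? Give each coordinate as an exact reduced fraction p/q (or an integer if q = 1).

1. F_x = 89/6  [line 12·x + 15·y + 7 = 0 ∩ |FG|² = 32009/36]
2. F_y = -37/3  [line 12·x + 15·y + 7 = 0 ∩ |FG|² = 32009/36]
   → F = (89/6, -37/3)

F = (89/6, -37/3)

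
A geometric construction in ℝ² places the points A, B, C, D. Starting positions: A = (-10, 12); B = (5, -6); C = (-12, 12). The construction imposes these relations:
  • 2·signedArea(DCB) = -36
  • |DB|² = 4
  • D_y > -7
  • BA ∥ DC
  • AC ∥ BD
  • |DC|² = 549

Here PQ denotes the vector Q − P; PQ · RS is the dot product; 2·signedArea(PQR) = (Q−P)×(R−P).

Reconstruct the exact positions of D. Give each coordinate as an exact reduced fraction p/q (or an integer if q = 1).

D = (3, -6)

1. D_x = 3  [BA ∥ DC ∩ AC ∥ BD]
2. D_y = -6  [BA ∥ DC ∩ AC ∥ BD]
   → D = (3, -6)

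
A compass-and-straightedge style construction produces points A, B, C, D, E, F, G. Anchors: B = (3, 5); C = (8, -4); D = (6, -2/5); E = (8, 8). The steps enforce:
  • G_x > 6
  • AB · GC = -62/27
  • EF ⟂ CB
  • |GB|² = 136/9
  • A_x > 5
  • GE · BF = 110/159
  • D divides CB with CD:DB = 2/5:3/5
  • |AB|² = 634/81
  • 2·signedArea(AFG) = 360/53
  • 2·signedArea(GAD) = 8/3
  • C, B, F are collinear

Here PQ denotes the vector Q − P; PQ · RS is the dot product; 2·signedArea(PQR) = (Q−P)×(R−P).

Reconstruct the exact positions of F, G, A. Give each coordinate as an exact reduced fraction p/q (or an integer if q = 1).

A = (52/9, 16/3)
F = (154/53, 274/53)
G = (19/3, 3)

1. F_x = 154/53  [C, B, F are collinear ∩ EF ⟂ CB]
2. F_y = 274/53  [C, B, F are collinear ∩ EF ⟂ CB]
   → F = (154/53, 274/53)
3. G_x = 19/3  [line 5/53·x + -9/53·y + -14/159 = 0 ∩ |GB|² = 136/9]
4. G_y = 3  [line 5/53·x + -9/53·y + -14/159 = 0 ∩ |GB|² = 136/9]
   → G = (19/3, 3)
5. A_x = 52/9  [2·signedArea(GAD) = 8/3 ∩ 2·signedArea(AFG) = 360/53]
6. A_y = 16/3  [2·signedArea(GAD) = 8/3 ∩ 2·signedArea(AFG) = 360/53]
   → A = (52/9, 16/3)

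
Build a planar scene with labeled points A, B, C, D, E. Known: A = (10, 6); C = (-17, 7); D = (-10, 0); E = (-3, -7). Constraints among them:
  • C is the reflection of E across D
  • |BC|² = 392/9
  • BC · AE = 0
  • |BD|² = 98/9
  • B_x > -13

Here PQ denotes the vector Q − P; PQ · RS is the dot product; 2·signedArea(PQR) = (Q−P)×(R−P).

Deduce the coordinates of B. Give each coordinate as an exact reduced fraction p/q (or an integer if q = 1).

B = (-37/3, 7/3)

1. B_x = -37/3  [line 13·x + 13·y + 130 = 0 ∩ |BC|² = 392/9]
2. B_y = 7/3  [line 13·x + 13·y + 130 = 0 ∩ |BC|² = 392/9]
   → B = (-37/3, 7/3)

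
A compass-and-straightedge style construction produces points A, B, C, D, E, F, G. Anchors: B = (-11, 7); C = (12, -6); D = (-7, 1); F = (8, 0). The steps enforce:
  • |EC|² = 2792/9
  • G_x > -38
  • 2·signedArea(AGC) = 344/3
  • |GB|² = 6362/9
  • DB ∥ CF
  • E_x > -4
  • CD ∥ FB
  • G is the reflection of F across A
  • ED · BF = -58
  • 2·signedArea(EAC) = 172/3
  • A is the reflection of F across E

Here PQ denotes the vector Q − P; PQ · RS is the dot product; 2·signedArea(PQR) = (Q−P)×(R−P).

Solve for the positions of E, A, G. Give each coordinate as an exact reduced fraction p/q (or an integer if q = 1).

1. E_x = -10/3  [line -19·x + 7·y + -82 = 0 ∩ |EC|² = 2792/9]
2. E_y = 8/3  [line -19·x + 7·y + -82 = 0 ∩ |EC|² = 2792/9]
   → E = (-10/3, 8/3)
3. A_x = -44/3  [2·signedArea(EAC) = 172/3 ∩ A is the reflection of F across E]
4. A_y = 16/3  [2·signedArea(EAC) = 172/3 ∩ A is the reflection of F across E]
   → A = (-44/3, 16/3)
5. G_x = -112/3  [G is the reflection of F across A]
6. G_y = 32/3  [G is the reflection of F across A]
   → G = (-112/3, 32/3)

A = (-44/3, 16/3)
E = (-10/3, 8/3)
G = (-112/3, 32/3)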